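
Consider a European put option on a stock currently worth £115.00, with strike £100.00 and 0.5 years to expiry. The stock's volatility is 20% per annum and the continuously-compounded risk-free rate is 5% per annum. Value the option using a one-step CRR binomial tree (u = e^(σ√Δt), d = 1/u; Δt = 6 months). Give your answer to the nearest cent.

CRR parameters: u = e^(σ√Δt) = e^(0.2·√0.5) = 1.1519, d = 1/u = 0.8681
Per-period rate: rΔt = 0.05·0.5 = 0.025, so R = e^0.025 = 1.0253
Risk-neutral probability p = (e^0.025 − 0.8681)/(1.1519 − 0.8681) = 0.1572/0.2838 = 0.5539
Terminal stock prices: S_u = 132.5, S_d = 99.83
Terminal payoffs (K − S): max(-32.47, 0) = 0, max(0.1658, 0) = 0.1658
Node 0 (S = 115): V_0 = e^(−0.025)·[0.5539·0.0000 + 0.4461·0.1658] = 0.0721

£0.07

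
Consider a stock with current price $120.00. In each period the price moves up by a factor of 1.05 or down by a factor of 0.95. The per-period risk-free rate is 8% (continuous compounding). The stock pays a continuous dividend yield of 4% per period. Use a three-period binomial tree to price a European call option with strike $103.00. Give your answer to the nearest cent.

$25.41

Per-period risk-free factor R = e^0.08 = 1.0833; dividend-adjusted growth = e^(0.08−0.04) = 1.0408.
Risk-neutral probability p = (1.0408 − 0.95)/(1.05 − 0.95) = 0.0908/0.1000 = 0.9081
Terminal stock prices: S_uuu = 138.9, S_uud = 125.7, S_udd = 113.7, S_ddd = 102.9
Terminal payoffs (S − K): max(35.92, 0) = 35.92, max(22.69, 0) = 22.69, max(10.71, 0) = 10.71, max(-0.115, 0) = 0
Node uu (S = 132.3): V_uu = e^(−0.08)·[0.9081·35.9150 + 0.0919·22.6850] = 32.0315
Node ud (S = 119.7): V_ud = e^(−0.08)·[0.9081·22.6850 + 0.0919·10.7150] = 19.9255
Node dd (S = 108.3): V_dd = e^(−0.08)·[0.9081·10.7150 + 0.0919·0.0000] = 8.9823
Node u (S = 126): V_u = e^(−0.08)·[0.9081·32.0315 + 0.0919·19.9255] = 28.5418
Node d (S = 114): V_d = e^(−0.08)·[0.9081·19.9255 + 0.0919·8.9823] = 17.4653
Node 0 (S = 120): V_0 = e^(−0.08)·[0.9081·28.5418 + 0.0919·17.4653] = 25.4079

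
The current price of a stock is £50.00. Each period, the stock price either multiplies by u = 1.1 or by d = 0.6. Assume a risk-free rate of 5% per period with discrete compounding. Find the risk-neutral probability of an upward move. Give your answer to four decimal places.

p = 0.9000

Risk-neutral probability p = (1 + 0.05 − 0.6)/(1.1 − 0.6) = 0.4500/0.5000 = 0.9000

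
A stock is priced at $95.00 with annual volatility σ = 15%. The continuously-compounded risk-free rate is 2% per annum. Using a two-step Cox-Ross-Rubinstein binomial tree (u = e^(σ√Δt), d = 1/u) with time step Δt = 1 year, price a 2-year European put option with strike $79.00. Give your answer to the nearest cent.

CRR parameters: u = e^(σ√Δt) = e^(0.15·√1) = 1.1618, d = 1/u = 0.8607
Per-period rate: rΔt = 0.02·1 = 0.02, so R = e^0.02 = 1.0202
Risk-neutral probability p = (e^0.02 − 0.8607)/(1.1618 − 0.8607) = 0.1595/0.3011 = 0.5297
Terminal stock prices: S_uu = 128.2, S_ud = 95, S_dd = 70.38
Terminal payoffs (K − S): max(-49.24, 0) = 0, max(-16, 0) = 0, max(8.622, 0) = 8.622
Node u (S = 110.4): V_u = e^(−0.02)·[0.5297·0.0000 + 0.4703·0.0000] = 0.0000
Node d (S = 81.77): V_d = e^(−0.02)·[0.5297·0.0000 + 0.4703·8.6223] = 3.9751
Node 0 (S = 95): V_0 = e^(−0.02)·[0.5297·0.0000 + 0.4703·3.9751] = 1.8327

$1.83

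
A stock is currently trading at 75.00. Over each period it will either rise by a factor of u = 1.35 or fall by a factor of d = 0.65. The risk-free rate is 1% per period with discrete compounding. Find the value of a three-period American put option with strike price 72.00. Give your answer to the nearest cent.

Risk-neutral probability p = (1 + 0.01 − 0.65)/(1.35 − 0.65) = 0.3600/0.7000 = 0.5143
Terminal stock prices: S_uuu = 184.5, S_uud = 88.85, S_udd = 42.78, S_ddd = 20.6
Terminal payoffs (K − S): max(-112.5, 0) = 0, max(-16.85, 0) = 0, max(29.22, 0) = 29.22, max(51.4, 0) = 51.4
Node uu (S = 136.7): continuation = 1/1.01·[0.5143·0.0000 + 0.4857·0.0000] = 0.0000; exercise value = 0.0000 ≤ continuation, so V_uu = 0.0000
Node ud (S = 65.81): continuation = 1/1.01·[0.5143·0.0000 + 0.4857·29.2219] = 14.0530; exercise value = 6.1875 ≤ continuation, so V_ud = 14.0530
Node dd (S = 31.69): continuation = 1/1.01·[0.5143·29.2219 + 0.4857·51.4031] = 39.5996; exercise value = 40.3125 > continuation, so V_dd = 40.3125 (exercise)
Node u (S = 101.2): continuation = 1/1.01·[0.5143·0.0000 + 0.4857·14.0530] = 6.7581; exercise value = 0.0000 ≤ continuation, so V_u = 6.7581
Node d (S = 48.75): continuation = 1/1.01·[0.5143·14.0530 + 0.4857·40.3125] = 26.5422; exercise value = 23.2500 ≤ continuation, so V_d = 26.5422
Node 0 (S = 75): continuation = 1/1.01·[0.5143·6.7581 + 0.4857·26.5422] = 16.2055; exercise value = 0.0000 ≤ continuation, so V_0 = 16.2055

16.21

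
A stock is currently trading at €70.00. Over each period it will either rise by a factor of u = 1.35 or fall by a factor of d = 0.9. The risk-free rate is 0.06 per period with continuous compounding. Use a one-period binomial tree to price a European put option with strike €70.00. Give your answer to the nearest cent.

€4.22

Risk-neutral probability p = (e^0.06 − 0.9)/(1.35 − 0.9) = 0.1618/0.4500 = 0.3596
Terminal stock prices: S_u = 94.5, S_d = 63
Terminal payoffs (K − S): max(-24.5, 0) = 0, max(7, 0) = 7
Node 0 (S = 70): V_0 = e^(−0.06)·[0.3596·0.0000 + 0.6404·7.0000] = 4.2215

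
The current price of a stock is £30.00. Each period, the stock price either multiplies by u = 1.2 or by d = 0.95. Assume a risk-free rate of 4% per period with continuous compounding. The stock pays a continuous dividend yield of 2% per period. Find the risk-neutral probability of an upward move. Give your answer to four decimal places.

Per-period risk-free factor R = e^0.04 = 1.0408; dividend-adjusted growth = e^(0.04−0.02) = 1.0202.
Risk-neutral probability p = (1.0202 − 0.95)/(1.2 − 0.95) = 0.0702/0.2500 = 0.2808

p = 0.2808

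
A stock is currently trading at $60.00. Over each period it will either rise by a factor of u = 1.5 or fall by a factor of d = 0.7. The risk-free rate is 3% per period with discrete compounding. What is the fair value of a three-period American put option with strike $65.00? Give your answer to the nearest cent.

Risk-neutral probability p = (1 + 0.03 − 0.7)/(1.5 − 0.7) = 0.3300/0.8000 = 0.4125
Terminal stock prices: S_uuu = 202.5, S_uud = 94.5, S_udd = 44.1, S_ddd = 20.58
Terminal payoffs (K − S): max(-137.5, 0) = 0, max(-29.5, 0) = 0, max(20.9, 0) = 20.9, max(44.42, 0) = 44.42
Node uu (S = 135): continuation = 1/1.03·[0.4125·0.0000 + 0.5875·0.0000] = 0.0000; exercise value = 0.0000 ≤ continuation, so V_uu = 0.0000
Node ud (S = 63): continuation = 1/1.03·[0.4125·0.0000 + 0.5875·20.9000] = 11.9211; exercise value = 2.0000 ≤ continuation, so V_ud = 11.9211
Node dd (S = 29.4): continuation = 1/1.03·[0.4125·20.9000 + 0.5875·44.4200] = 33.7068; exercise value = 35.6000 > continuation, so V_dd = 35.6000 (exercise)
Node u (S = 90): continuation = 1/1.03·[0.4125·0.0000 + 0.5875·11.9211] = 6.7997; exercise value = 0.0000 ≤ continuation, so V_u = 6.7997
Node d (S = 42): continuation = 1/1.03·[0.4125·11.9211 + 0.5875·35.6000] = 25.0801; exercise value = 23.0000 ≤ continuation, so V_d = 25.0801
Node 0 (S = 60): continuation = 1/1.03·[0.4125·6.7997 + 0.5875·25.0801] = 17.0285; exercise value = 5.0000 ≤ continuation, so V_0 = 17.0285

$17.03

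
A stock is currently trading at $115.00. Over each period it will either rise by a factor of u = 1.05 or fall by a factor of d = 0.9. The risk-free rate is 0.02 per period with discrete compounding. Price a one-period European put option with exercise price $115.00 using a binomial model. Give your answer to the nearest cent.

Risk-neutral probability p = (1 + 0.02 − 0.9)/(1.05 − 0.9) = 0.1200/0.1500 = 0.8000
Terminal stock prices: S_u = 120.8, S_d = 103.5
Terminal payoffs (K − S): max(-5.75, 0) = 0, max(11.5, 0) = 11.5
Node 0 (S = 115): V_0 = 1/1.02·[0.8000·0.0000 + 0.2000·11.5000] = 2.2549

$2.25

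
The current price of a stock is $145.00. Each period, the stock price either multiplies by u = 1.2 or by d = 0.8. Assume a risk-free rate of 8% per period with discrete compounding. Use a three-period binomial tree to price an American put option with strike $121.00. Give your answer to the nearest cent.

Risk-neutral probability p = (1 + 0.08 − 0.8)/(1.2 − 0.8) = 0.2800/0.4000 = 0.7000
Terminal stock prices: S_uuu = 250.6, S_uud = 167, S_udd = 111.4, S_ddd = 74.24
Terminal payoffs (K − S): max(-129.6, 0) = 0, max(-46.04, 0) = 0, max(9.64, 0) = 9.64, max(46.76, 0) = 46.76
Node uu (S = 208.8): continuation = 1/1.08·[0.7000·0.0000 + 0.3000·0.0000] = 0.0000; exercise value = 0.0000 ≤ continuation, so V_uu = 0.0000
Node ud (S = 139.2): continuation = 1/1.08·[0.7000·0.0000 + 0.3000·9.6400] = 2.6778; exercise value = 0.0000 ≤ continuation, so V_ud = 2.6778
Node dd (S = 92.8): continuation = 1/1.08·[0.7000·9.6400 + 0.3000·46.7600] = 19.2370; exercise value = 28.2000 > continuation, so V_dd = 28.2000 (exercise)
Node u (S = 174): continuation = 1/1.08·[0.7000·0.0000 + 0.3000·2.6778] = 0.7438; exercise value = 0.0000 ≤ continuation, so V_u = 0.7438
Node d (S = 116): continuation = 1/1.08·[0.7000·2.6778 + 0.3000·28.2000] = 9.5689; exercise value = 5.0000 ≤ continuation, so V_d = 9.5689
Node 0 (S = 145): continuation = 1/1.08·[0.7000·0.7438 + 0.3000·9.5689] = 3.1401; exercise value = 0.0000 ≤ continuation, so V_0 = 3.1401

$3.14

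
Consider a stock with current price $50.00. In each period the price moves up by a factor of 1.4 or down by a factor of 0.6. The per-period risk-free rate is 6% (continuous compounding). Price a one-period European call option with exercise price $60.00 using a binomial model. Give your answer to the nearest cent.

Risk-neutral probability p = (e^0.06 − 0.6)/(1.4 − 0.6) = 0.4618/0.8000 = 0.5773
Terminal stock prices: S_u = 70, S_d = 30
Terminal payoffs (S − K): max(10, 0) = 10, max(-30, 0) = 0
Node 0 (S = 50): V_0 = e^(−0.06)·[0.5773·10.0000 + 0.4227·0.0000] = 5.4368

$5.44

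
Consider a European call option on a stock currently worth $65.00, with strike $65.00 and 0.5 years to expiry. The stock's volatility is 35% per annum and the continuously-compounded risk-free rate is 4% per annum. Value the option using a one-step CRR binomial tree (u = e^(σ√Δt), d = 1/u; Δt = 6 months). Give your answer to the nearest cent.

$8.57

CRR parameters: u = e^(σ√Δt) = e^(0.35·√0.5) = 1.2808, d = 1/u = 0.7808
Per-period rate: rΔt = 0.04·0.5 = 0.02, so R = e^0.02 = 1.0202
Risk-neutral probability p = (e^0.02 − 0.7808)/(1.2808 − 0.7808) = 0.2394/0.5000 = 0.4788
Terminal stock prices: S_u = 83.25, S_d = 50.75
Terminal payoffs (S − K): max(18.25, 0) = 18.25, max(-14.25, 0) = 0
Node 0 (S = 65): V_0 = e^(−0.02)·[0.4788·18.2522 + 0.5212·0.0000] = 8.5668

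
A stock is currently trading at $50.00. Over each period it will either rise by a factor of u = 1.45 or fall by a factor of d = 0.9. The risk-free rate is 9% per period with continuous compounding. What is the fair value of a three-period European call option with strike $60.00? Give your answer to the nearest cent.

Risk-neutral probability p = (e^0.09 − 0.9)/(1.45 − 0.9) = 0.1942/0.5500 = 0.3530
Terminal stock prices: S_uuu = 152.4, S_uud = 94.61, S_udd = 58.73, S_ddd = 36.45
Terminal payoffs (S − K): max(92.43, 0) = 92.43, max(34.61, 0) = 34.61, max(-1.275, 0) = 0, max(-23.55, 0) = 0
Node uu (S = 105.1): V_uu = e^(−0.09)·[0.3530·92.4313 + 0.6470·34.6125] = 50.2891
Node ud (S = 65.25): V_ud = e^(−0.09)·[0.3530·34.6125 + 0.6470·0.0000] = 11.1680
Node dd (S = 40.5): V_dd = e^(−0.09)·[0.3530·0.0000 + 0.6470·0.0000] = 0.0000
Node u (S = 72.5): V_u = e^(−0.09)·[0.3530·50.2891 + 0.6470·11.1680] = 22.8295
Node d (S = 45): V_d = e^(−0.09)·[0.3530·11.1680 + 0.6470·0.0000] = 3.6034
Node 0 (S = 50): V_0 = e^(−0.09)·[0.3530·22.8295 + 0.6470·3.6034] = 9.4968

$9.50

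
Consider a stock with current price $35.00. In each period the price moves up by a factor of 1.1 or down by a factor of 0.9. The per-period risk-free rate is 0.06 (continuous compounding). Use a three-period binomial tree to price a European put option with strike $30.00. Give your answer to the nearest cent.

Risk-neutral probability p = (e^0.06 − 0.9)/(1.1 − 0.9) = 0.1618/0.2000 = 0.8092
Terminal stock prices: S_uuu = 46.59, S_uud = 38.12, S_udd = 31.19, S_ddd = 25.52
Terminal payoffs (K − S): max(-16.59, 0) = 0, max(-8.115, 0) = 0, max(-1.185, 0) = 0, max(4.485, 0) = 4.485
Node uu (S = 42.35): V_uu = e^(−0.06)·[0.8092·0.0000 + 0.1908·0.0000] = 0.0000
Node ud (S = 34.65): V_ud = e^(−0.06)·[0.8092·0.0000 + 0.1908·0.0000] = 0.0000
Node dd (S = 28.35): V_dd = e^(−0.06)·[0.8092·0.0000 + 0.1908·4.4850] = 0.8060
Node u (S = 38.5): V_u = e^(−0.06)·[0.8092·0.0000 + 0.1908·0.0000] = 0.0000
Node d (S = 31.5): V_d = e^(−0.06)·[0.8092·0.0000 + 0.1908·0.8060] = 0.1448
Node 0 (S = 35): V_0 = e^(−0.06)·[0.8092·0.0000 + 0.1908·0.1448] = 0.0260

$0.03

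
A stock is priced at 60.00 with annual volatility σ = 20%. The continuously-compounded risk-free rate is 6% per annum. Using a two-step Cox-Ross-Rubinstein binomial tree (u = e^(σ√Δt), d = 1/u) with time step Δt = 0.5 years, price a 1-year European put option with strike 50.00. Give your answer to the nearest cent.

CRR parameters: u = e^(σ√Δt) = e^(0.2·√0.5) = 1.1519, d = 1/u = 0.8681
Per-period rate: rΔt = 0.06·0.5 = 0.03, so R = e^0.03 = 1.0305
Risk-neutral probability p = (e^0.03 − 0.8681)/(1.1519 − 0.8681) = 0.1623/0.2838 = 0.5720
Terminal stock prices: S_uu = 79.61, S_ud = 60, S_dd = 45.22
Terminal payoffs (K − S): max(-29.61, 0) = 0, max(-10, 0) = 0, max(4.782, 0) = 4.782
Node u (S = 69.11): V_u = e^(−0.03)·[0.5720·0.0000 + 0.4280·0.0000] = 0.0000
Node d (S = 52.09): V_d = e^(−0.03)·[0.5720·0.0000 + 0.4280·4.7817] = 1.9860
Node 0 (S = 60): V_0 = e^(−0.03)·[0.5720·0.0000 + 0.4280·1.9860] = 0.8248

0.82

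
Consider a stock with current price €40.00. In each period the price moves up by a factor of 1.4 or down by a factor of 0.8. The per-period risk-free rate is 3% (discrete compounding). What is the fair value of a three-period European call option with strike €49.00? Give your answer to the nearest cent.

€6.55

Risk-neutral probability p = (1 + 0.03 − 0.8)/(1.4 − 0.8) = 0.2300/0.6000 = 0.3833
Terminal stock prices: S_uuu = 109.8, S_uud = 62.72, S_udd = 35.84, S_ddd = 20.48
Terminal payoffs (S − K): max(60.76, 0) = 60.76, max(13.72, 0) = 13.72, max(-13.16, 0) = 0, max(-28.52, 0) = 0
Node uu (S = 78.4): V_uu = 1/1.03·[0.3833·60.7600 + 0.6167·13.7200] = 30.8272
Node ud (S = 44.8): V_ud = 1/1.03·[0.3833·13.7200 + 0.6167·0.0000] = 5.1061
Node dd (S = 25.6): V_dd = 1/1.03·[0.3833·0.0000 + 0.6167·0.0000] = 0.0000
Node u (S = 56): V_u = 1/1.03·[0.3833·30.8272 + 0.6167·5.1061] = 14.5300
Node d (S = 32): V_d = 1/1.03·[0.3833·5.1061 + 0.6167·0.0000] = 1.9003
Node 0 (S = 40): V_0 = 1/1.03·[0.3833·14.5300 + 0.6167·1.9003] = 6.5453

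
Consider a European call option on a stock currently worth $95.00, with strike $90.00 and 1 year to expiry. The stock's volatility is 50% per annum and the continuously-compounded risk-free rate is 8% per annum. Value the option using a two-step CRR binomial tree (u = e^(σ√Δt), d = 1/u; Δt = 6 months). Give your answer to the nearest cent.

CRR parameters: u = e^(σ√Δt) = e^(0.5·√0.5) = 1.4241, d = 1/u = 0.7022
Per-period rate: rΔt = 0.08·0.5 = 0.04, so R = e^0.04 = 1.0408
Risk-neutral probability p = (e^0.04 − 0.7022)/(1.4241 − 0.7022) = 0.3386/0.7219 = 0.4691
Terminal stock prices: S_uu = 192.7, S_ud = 95, S_dd = 46.84
Terminal payoffs (S − K): max(102.7, 0) = 102.7, max(5, 0) = 5, max(-43.16, 0) = 0
Node u (S = 135.3): V_u = e^(−0.04)·[0.4691·102.6709 + 0.5309·5.0000] = 48.8203
Node d (S = 66.71): V_d = e^(−0.04)·[0.4691·5.0000 + 0.5309·0.0000] = 2.2533
Node 0 (S = 95): V_0 = e^(−0.04)·[0.4691·48.8203 + 0.5309·2.2533] = 23.1508

$23.15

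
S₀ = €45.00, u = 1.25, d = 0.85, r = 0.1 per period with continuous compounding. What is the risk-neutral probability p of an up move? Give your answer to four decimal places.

p = 0.6379

Risk-neutral probability p = (e^0.1 − 0.85)/(1.25 − 0.85) = 0.2552/0.4000 = 0.6379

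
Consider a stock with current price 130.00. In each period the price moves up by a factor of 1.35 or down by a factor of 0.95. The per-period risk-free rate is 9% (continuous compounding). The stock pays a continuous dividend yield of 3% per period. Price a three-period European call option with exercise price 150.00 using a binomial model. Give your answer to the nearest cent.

15.30

Per-period risk-free factor R = e^0.09 = 1.0942; dividend-adjusted growth = e^(0.09−0.03) = 1.0618.
Risk-neutral probability p = (1.0618 − 0.95)/(1.35 − 0.95) = 0.1118/0.4000 = 0.2796
Terminal stock prices: S_uuu = 319.8, S_uud = 225.1, S_udd = 158.4, S_ddd = 111.5
Terminal payoffs (S − K): max(169.8, 0) = 169.8, max(75.08, 0) = 75.08, max(8.389, 0) = 8.389, max(-38.54, 0) = 0
Node uu (S = 236.9): V_uu = e^(−0.09)·[0.2796·169.8488 + 0.7204·75.0788] = 92.8331
Node ud (S = 166.7): V_ud = e^(−0.09)·[0.2796·75.0788 + 0.7204·8.3887] = 24.7079
Node dd (S = 117.3): V_dd = e^(−0.09)·[0.2796·8.3887 + 0.7204·0.0000] = 2.1436
Node u (S = 175.5): V_u = e^(−0.09)·[0.2796·92.8331 + 0.7204·24.7079] = 39.9891
Node d (S = 123.5): V_d = e^(−0.09)·[0.2796·24.7079 + 0.7204·2.1436] = 7.7249
Node 0 (S = 130): V_0 = e^(−0.09)·[0.2796·39.9891 + 0.7204·7.7249] = 15.3044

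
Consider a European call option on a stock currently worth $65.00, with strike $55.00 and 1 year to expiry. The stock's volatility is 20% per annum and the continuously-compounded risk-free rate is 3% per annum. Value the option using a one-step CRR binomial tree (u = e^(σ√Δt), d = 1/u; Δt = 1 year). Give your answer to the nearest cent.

$12.45

CRR parameters: u = e^(σ√Δt) = e^(0.2·√1) = 1.2214, d = 1/u = 0.8187
Per-period rate: rΔt = 0.03·1 = 0.03, so R = e^0.03 = 1.0305
Risk-neutral probability p = (e^0.03 − 0.8187)/(1.2214 − 0.8187) = 0.2117/0.4027 = 0.5258
Terminal stock prices: S_u = 79.39, S_d = 53.22
Terminal payoffs (S − K): max(24.39, 0) = 24.39, max(-1.783, 0) = 0
Node 0 (S = 65): V_0 = e^(−0.03)·[0.5258·24.3912 + 0.4742·0.0000] = 12.4458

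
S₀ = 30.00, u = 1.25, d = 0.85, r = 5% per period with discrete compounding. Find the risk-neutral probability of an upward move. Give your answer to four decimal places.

p = 0.5000

Risk-neutral probability p = (1 + 0.05 − 0.85)/(1.25 − 0.85) = 0.2000/0.4000 = 0.5000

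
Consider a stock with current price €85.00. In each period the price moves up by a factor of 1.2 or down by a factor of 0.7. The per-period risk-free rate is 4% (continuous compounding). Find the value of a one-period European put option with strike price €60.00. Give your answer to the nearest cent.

€0.15

Risk-neutral probability p = (e^0.04 − 0.7)/(1.2 − 0.7) = 0.3408/0.5000 = 0.6816
Terminal stock prices: S_u = 102, S_d = 59.5
Terminal payoffs (K − S): max(-42, 0) = 0, max(0.5, 0) = 0.5
Node 0 (S = 85): V_0 = e^(−0.04)·[0.6816·0.0000 + 0.3184·0.5000] = 0.1529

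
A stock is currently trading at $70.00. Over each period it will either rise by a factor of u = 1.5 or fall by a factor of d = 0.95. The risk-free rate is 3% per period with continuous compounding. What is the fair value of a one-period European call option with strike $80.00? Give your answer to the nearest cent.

$3.55

Risk-neutral probability p = (e^0.03 − 0.95)/(1.5 − 0.95) = 0.0805/0.5500 = 0.1463
Terminal stock prices: S_u = 105, S_d = 66.5
Terminal payoffs (S − K): max(25, 0) = 25, max(-13.5, 0) = 0
Node 0 (S = 70): V_0 = e^(−0.03)·[0.1463·25.0000 + 0.8537·0.0000] = 3.5489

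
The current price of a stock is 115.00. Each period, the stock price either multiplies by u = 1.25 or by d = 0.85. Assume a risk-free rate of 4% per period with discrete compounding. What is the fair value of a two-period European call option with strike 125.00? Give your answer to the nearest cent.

11.41

Risk-neutral probability p = (1 + 0.04 − 0.85)/(1.25 − 0.85) = 0.1900/0.4000 = 0.4750
Terminal stock prices: S_uu = 179.7, S_ud = 122.2, S_dd = 83.09
Terminal payoffs (S − K): max(54.69, 0) = 54.69, max(-2.812, 0) = 0, max(-41.91, 0) = 0
Node u (S = 143.8): V_u = 1/1.04·[0.4750·54.6875 + 0.5250·0.0000] = 24.9775
Node d (S = 97.75): V_d = 1/1.04·[0.4750·0.0000 + 0.5250·0.0000] = 0.0000
Node 0 (S = 115): V_0 = 1/1.04·[0.4750·24.9775 + 0.5250·0.0000] = 11.4080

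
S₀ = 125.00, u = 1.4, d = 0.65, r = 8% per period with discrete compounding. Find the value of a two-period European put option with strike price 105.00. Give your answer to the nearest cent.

Risk-neutral probability p = (1 + 0.08 − 0.65)/(1.4 − 0.65) = 0.4300/0.7500 = 0.5733
Terminal stock prices: S_uu = 245, S_ud = 113.8, S_dd = 52.81
Terminal payoffs (K − S): max(-140, 0) = 0, max(-8.75, 0) = 0, max(52.19, 0) = 52.19
Node u (S = 175): V_u = 1/1.08·[0.5733·0.0000 + 0.4267·0.0000] = 0.0000
Node d (S = 81.25): V_d = 1/1.08·[0.5733·0.0000 + 0.4267·52.1875] = 20.6173
Node 0 (S = 125): V_0 = 1/1.08·[0.5733·0.0000 + 0.4267·20.6173] = 8.1451

8.15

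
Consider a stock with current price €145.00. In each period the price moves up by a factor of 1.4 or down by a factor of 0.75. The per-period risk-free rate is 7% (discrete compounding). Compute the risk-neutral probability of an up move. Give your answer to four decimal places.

p = 0.4923

Risk-neutral probability p = (1 + 0.07 − 0.75)/(1.4 − 0.75) = 0.3200/0.6500 = 0.4923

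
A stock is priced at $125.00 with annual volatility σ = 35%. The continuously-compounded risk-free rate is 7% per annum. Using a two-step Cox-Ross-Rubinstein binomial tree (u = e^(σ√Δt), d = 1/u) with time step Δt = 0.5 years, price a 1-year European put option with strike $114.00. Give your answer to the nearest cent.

$8.47

CRR parameters: u = e^(σ√Δt) = e^(0.35·√0.5) = 1.2808, d = 1/u = 0.7808
Per-period rate: rΔt = 0.07·0.5 = 0.035, so R = e^0.035 = 1.0356
Risk-neutral probability p = (e^0.035 − 0.7808)/(1.2808 − 0.7808) = 0.2549/0.5000 = 0.5097
Terminal stock prices: S_uu = 205.1, S_ud = 125, S_dd = 76.2
Terminal payoffs (K − S): max(-91.06, 0) = 0, max(-11, 0) = 0, max(37.8, 0) = 37.8
Node u (S = 160.1): V_u = e^(−0.035)·[0.5097·0.0000 + 0.4903·0.0000] = 0.0000
Node d (S = 97.6): V_d = e^(−0.035)·[0.5097·0.0000 + 0.4903·37.8017] = 17.8976
Node 0 (S = 125): V_0 = e^(−0.035)·[0.5097·0.0000 + 0.4903·17.8976] = 8.4738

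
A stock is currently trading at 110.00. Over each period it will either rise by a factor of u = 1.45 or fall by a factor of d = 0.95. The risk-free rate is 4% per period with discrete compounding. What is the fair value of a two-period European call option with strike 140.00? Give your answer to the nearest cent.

5.88

Risk-neutral probability p = (1 + 0.04 − 0.95)/(1.45 − 0.95) = 0.0900/0.5000 = 0.1800
Terminal stock prices: S_uu = 231.3, S_ud = 151.5, S_dd = 99.27
Terminal payoffs (S − K): max(91.28, 0) = 91.28, max(11.53, 0) = 11.53, max(-40.73, 0) = 0
Node u (S = 159.5): V_u = 1/1.04·[0.1800·91.2750 + 0.8200·11.5250] = 24.8846
Node d (S = 104.5): V_d = 1/1.04·[0.1800·11.5250 + 0.8200·0.0000] = 1.9947
Node 0 (S = 110): V_0 = 1/1.04·[0.1800·24.8846 + 0.8200·1.9947] = 5.8797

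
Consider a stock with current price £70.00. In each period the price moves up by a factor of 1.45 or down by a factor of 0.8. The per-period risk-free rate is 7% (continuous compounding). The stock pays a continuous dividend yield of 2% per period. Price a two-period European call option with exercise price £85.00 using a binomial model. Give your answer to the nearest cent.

Per-period risk-free factor R = e^0.07 = 1.0725; dividend-adjusted growth = e^(0.07−0.02) = 1.0513.
Risk-neutral probability p = (1.0513 − 0.8)/(1.45 − 0.8) = 0.2513/0.6500 = 0.3866
Terminal stock prices: S_uu = 147.2, S_ud = 81.2, S_dd = 44.8
Terminal payoffs (S − K): max(62.18, 0) = 62.18, max(-3.8, 0) = 0, max(-40.2, 0) = 0
Node u (S = 101.5): V_u = e^(−0.07)·[0.3866·62.1750 + 0.6134·0.0000] = 22.4101
Node d (S = 56): V_d = e^(−0.07)·[0.3866·0.0000 + 0.6134·0.0000] = 0.0000
Node 0 (S = 70): V_0 = e^(−0.07)·[0.3866·22.4101 + 0.6134·0.0000] = 8.0774

£8.08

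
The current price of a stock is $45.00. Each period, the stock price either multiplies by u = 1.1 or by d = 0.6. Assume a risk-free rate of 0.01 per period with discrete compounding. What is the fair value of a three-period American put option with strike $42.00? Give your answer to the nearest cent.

$5.55

Risk-neutral probability p = (1 + 0.01 − 0.6)/(1.1 − 0.6) = 0.4100/0.5000 = 0.8200
Terminal stock prices: S_uuu = 59.9, S_uud = 32.67, S_udd = 17.82, S_ddd = 9.72
Terminal payoffs (K − S): max(-17.9, 0) = 0, max(9.33, 0) = 9.33, max(24.18, 0) = 24.18, max(32.28, 0) = 32.28
Node uu (S = 54.45): continuation = 1/1.01·[0.8200·0.0000 + 0.1800·9.3300] = 1.6628; exercise value = 0.0000 ≤ continuation, so V_uu = 1.6628
Node ud (S = 29.7): continuation = 1/1.01·[0.8200·9.3300 + 0.1800·24.1800] = 11.8842; exercise value = 12.3000 > continuation, so V_ud = 12.3000 (exercise)
Node dd (S = 16.2): continuation = 1/1.01·[0.8200·24.1800 + 0.1800·32.2800] = 25.3842; exercise value = 25.8000 > continuation, so V_dd = 25.8000 (exercise)
Node u (S = 49.5): continuation = 1/1.01·[0.8200·1.6628 + 0.1800·12.3000] = 3.5421; exercise value = 0.0000 ≤ continuation, so V_u = 3.5421
Node d (S = 27): continuation = 1/1.01·[0.8200·12.3000 + 0.1800·25.8000] = 14.5842; exercise value = 15.0000 > continuation, so V_d = 15.0000 (exercise)
Node 0 (S = 45): continuation = 1/1.01·[0.8200·3.5421 + 0.1800·15.0000] = 5.5490; exercise value = 0.0000 ≤ continuation, so V_0 = 5.5490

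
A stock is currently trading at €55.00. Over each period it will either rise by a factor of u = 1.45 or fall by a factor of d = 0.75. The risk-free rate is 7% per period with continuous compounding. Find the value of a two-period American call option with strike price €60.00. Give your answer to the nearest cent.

Risk-neutral probability p = (e^0.07 − 0.75)/(1.45 − 0.75) = 0.3225/0.7000 = 0.4607
Terminal stock prices: S_uu = 115.6, S_ud = 59.81, S_dd = 30.94
Terminal payoffs (S − K): max(55.64, 0) = 55.64, max(-0.1875, 0) = 0, max(-29.06, 0) = 0
Node u (S = 79.75): continuation = e^(−0.07)·[0.4607·55.6375 + 0.5393·0.0000] = 23.9006; exercise value = 19.7500 ≤ continuation, so V_u = 23.9006
Node d (S = 41.25): continuation = e^(−0.07)·[0.4607·0.0000 + 0.5393·0.0000] = 0.0000; exercise value = 0.0000 ≤ continuation, so V_d = 0.0000
Node 0 (S = 55): continuation = e^(−0.07)·[0.4607·23.9006 + 0.5393·0.0000] = 10.2672; exercise value = 0.0000 ≤ continuation, so V_0 = 10.2672

€10.27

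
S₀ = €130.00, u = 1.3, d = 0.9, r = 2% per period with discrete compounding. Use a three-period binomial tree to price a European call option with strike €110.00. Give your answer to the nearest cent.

€31.27

Risk-neutral probability p = (1 + 0.02 − 0.9)/(1.3 − 0.9) = 0.1200/0.4000 = 0.3000
Terminal stock prices: S_uuu = 285.6, S_uud = 197.7, S_udd = 136.9, S_ddd = 94.77
Terminal payoffs (S − K): max(175.6, 0) = 175.6, max(87.73, 0) = 87.73, max(26.89, 0) = 26.89, max(-15.23, 0) = 0
Node uu (S = 219.7): V_uu = 1/1.02·[0.3000·175.6100 + 0.7000·87.7300] = 111.8569
Node ud (S = 152.1): V_ud = 1/1.02·[0.3000·87.7300 + 0.7000·26.8900] = 44.2569
Node dd (S = 105.3): V_dd = 1/1.02·[0.3000·26.8900 + 0.7000·0.0000] = 7.9088
Node u (S = 169): V_u = 1/1.02·[0.3000·111.8569 + 0.7000·44.2569] = 63.2714
Node d (S = 117): V_d = 1/1.02·[0.3000·44.2569 + 0.7000·7.9088] = 18.4443
Node 0 (S = 130): V_0 = 1/1.02·[0.3000·63.2714 + 0.7000·18.4443] = 31.2671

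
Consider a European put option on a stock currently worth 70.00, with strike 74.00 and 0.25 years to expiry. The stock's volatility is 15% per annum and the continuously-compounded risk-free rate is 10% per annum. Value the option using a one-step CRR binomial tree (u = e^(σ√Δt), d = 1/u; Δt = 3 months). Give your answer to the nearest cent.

3.09

CRR parameters: u = e^(σ√Δt) = e^(0.15·√0.25) = 1.0779, d = 1/u = 0.9277
Per-period rate: rΔt = 0.1·0.25 = 0.025, so R = e^0.025 = 1.0253
Risk-neutral probability p = (e^0.025 − 0.9277)/(1.0779 − 0.9277) = 0.0976/0.1501 = 0.6499
Terminal stock prices: S_u = 75.45, S_d = 64.94
Terminal payoffs (K − S): max(-1.452, 0) = 0, max(9.058, 0) = 9.058
Node 0 (S = 70): V_0 = e^(−0.025)·[0.6499·0.0000 + 0.3501·9.0580] = 3.0932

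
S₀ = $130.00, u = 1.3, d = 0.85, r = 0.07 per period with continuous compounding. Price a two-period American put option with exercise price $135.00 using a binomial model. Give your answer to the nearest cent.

$11.55

Risk-neutral probability p = (e^0.07 − 0.85)/(1.3 − 0.85) = 0.2225/0.4500 = 0.4945
Terminal stock prices: S_uu = 219.7, S_ud = 143.7, S_dd = 93.92
Terminal payoffs (K − S): max(-84.7, 0) = 0, max(-8.65, 0) = 0, max(41.08, 0) = 41.08
Node u (S = 169): continuation = e^(−0.07)·[0.4945·0.0000 + 0.5055·0.0000] = 0.0000; exercise value = 0.0000 ≤ continuation, so V_u = 0.0000
Node d (S = 110.5): continuation = e^(−0.07)·[0.4945·0.0000 + 0.5055·41.0750] = 19.3611; exercise value = 24.5000 > continuation, so V_d = 24.5000 (exercise)
Node 0 (S = 130): continuation = e^(−0.07)·[0.4945·0.0000 + 0.5055·24.5000] = 11.5483; exercise value = 5.0000 ≤ continuation, so V_0 = 11.5483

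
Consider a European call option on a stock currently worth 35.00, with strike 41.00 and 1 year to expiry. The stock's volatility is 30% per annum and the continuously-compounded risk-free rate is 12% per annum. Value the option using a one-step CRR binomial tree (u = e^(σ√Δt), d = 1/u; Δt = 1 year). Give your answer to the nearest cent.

CRR parameters: u = e^(σ√Δt) = e^(0.3·√1) = 1.3499, d = 1/u = 0.7408
Per-period rate: rΔt = 0.12·1 = 0.12, so R = e^0.12 = 1.1275
Risk-neutral probability p = (e^0.12 − 0.7408)/(1.3499 − 0.7408) = 0.3867/0.6090 = 0.6349
Terminal stock prices: S_u = 47.25, S_d = 25.93
Terminal payoffs (S − K): max(6.245, 0) = 6.245, max(-15.07, 0) = 0
Node 0 (S = 35): V_0 = e^(−0.12)·[0.6349·6.2451 + 0.3651·0.0000] = 3.5166

3.52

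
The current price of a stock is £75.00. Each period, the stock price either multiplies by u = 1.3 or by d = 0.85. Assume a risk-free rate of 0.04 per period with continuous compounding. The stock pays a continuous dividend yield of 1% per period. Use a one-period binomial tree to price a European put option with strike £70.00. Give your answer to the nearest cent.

Per-period risk-free factor R = e^0.04 = 1.0408; dividend-adjusted growth = e^(0.04−0.01) = 1.0305.
Risk-neutral probability p = (1.0305 − 0.85)/(1.3 − 0.85) = 0.1805/0.4500 = 0.4010
Terminal stock prices: S_u = 97.5, S_d = 63.75
Terminal payoffs (K − S): max(-27.5, 0) = 0, max(6.25, 0) = 6.25
Node 0 (S = 75): V_0 = e^(−0.04)·[0.4010·0.0000 + 0.5990·6.2500] = 3.5969

£3.60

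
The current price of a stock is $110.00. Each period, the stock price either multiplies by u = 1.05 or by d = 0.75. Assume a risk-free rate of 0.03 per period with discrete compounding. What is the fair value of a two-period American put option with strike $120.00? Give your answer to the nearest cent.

Risk-neutral probability p = (1 + 0.03 − 0.75)/(1.05 − 0.75) = 0.2800/0.3000 = 0.9333
Terminal stock prices: S_uu = 121.3, S_ud = 86.62, S_dd = 61.88
Terminal payoffs (K − S): max(-1.275, 0) = 0, max(33.38, 0) = 33.38, max(58.12, 0) = 58.12
Node u (S = 115.5): continuation = 1/1.03·[0.9333·0.0000 + 0.0667·33.3750] = 2.1602; exercise value = 4.5000 > continuation, so V_u = 4.5000 (exercise)
Node d (S = 82.5): continuation = 1/1.03·[0.9333·33.3750 + 0.0667·58.1250] = 34.0049; exercise value = 37.5000 > continuation, so V_d = 37.5000 (exercise)
Node 0 (S = 110): continuation = 1/1.03·[0.9333·4.5000 + 0.0667·37.5000] = 6.5049; exercise value = 10.0000 > continuation, so V_0 = 10.0000 (exercise)

$10.00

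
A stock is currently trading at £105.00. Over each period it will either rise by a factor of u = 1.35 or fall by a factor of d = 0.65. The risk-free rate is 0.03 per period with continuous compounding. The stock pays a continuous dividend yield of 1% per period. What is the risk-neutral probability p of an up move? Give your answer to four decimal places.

Per-period risk-free factor R = e^0.03 = 1.0305; dividend-adjusted growth = e^(0.03−0.01) = 1.0202.
Risk-neutral probability p = (1.0202 − 0.65)/(1.35 − 0.65) = 0.3702/0.7000 = 0.5289

p = 0.5289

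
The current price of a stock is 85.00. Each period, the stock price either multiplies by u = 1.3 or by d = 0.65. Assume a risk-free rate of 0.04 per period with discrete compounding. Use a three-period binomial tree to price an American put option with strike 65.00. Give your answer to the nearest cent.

7.43

Risk-neutral probability p = (1 + 0.04 − 0.65)/(1.3 − 0.65) = 0.3900/0.6500 = 0.6000
Terminal stock prices: S_uuu = 186.7, S_uud = 93.37, S_udd = 46.69, S_ddd = 23.34
Terminal payoffs (K − S): max(-121.7, 0) = 0, max(-28.37, 0) = 0, max(18.31, 0) = 18.31, max(41.66, 0) = 41.66
Node uu (S = 143.7): continuation = 1/1.04·[0.6000·0.0000 + 0.4000·0.0000] = 0.0000; exercise value = 0.0000 ≤ continuation, so V_uu = 0.0000
Node ud (S = 71.83): continuation = 1/1.04·[0.6000·0.0000 + 0.4000·18.3137] = 7.0437; exercise value = 0.0000 ≤ continuation, so V_ud = 7.0437
Node dd (S = 35.91): continuation = 1/1.04·[0.6000·18.3137 + 0.4000·41.6569] = 26.5875; exercise value = 29.0875 > continuation, so V_dd = 29.0875 (exercise)
Node u (S = 110.5): continuation = 1/1.04·[0.6000·0.0000 + 0.4000·7.0437] = 2.7091; exercise value = 0.0000 ≤ continuation, so V_u = 2.7091
Node d (S = 55.25): continuation = 1/1.04·[0.6000·7.0437 + 0.4000·29.0875] = 15.2512; exercise value = 9.7500 ≤ continuation, so V_d = 15.2512
Node 0 (S = 85): continuation = 1/1.04·[0.6000·2.7091 + 0.4000·15.2512] = 7.4288; exercise value = 0.0000 ≤ continuation, so V_0 = 7.4288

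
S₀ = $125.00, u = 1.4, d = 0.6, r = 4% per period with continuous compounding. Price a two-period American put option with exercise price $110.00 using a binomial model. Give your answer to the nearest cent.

$16.24

Risk-neutral probability p = (e^0.04 − 0.6)/(1.4 − 0.6) = 0.4408/0.8000 = 0.5510
Terminal stock prices: S_uu = 245, S_ud = 105, S_dd = 45
Terminal payoffs (K − S): max(-135, 0) = 0, max(5, 0) = 5, max(65, 0) = 65
Node u (S = 175): continuation = e^(−0.04)·[0.5510·0.0000 + 0.4490·5.0000] = 2.1569; exercise value = 0.0000 ≤ continuation, so V_u = 2.1569
Node d (S = 75): continuation = e^(−0.04)·[0.5510·5.0000 + 0.4490·65.0000] = 30.6868; exercise value = 35.0000 > continuation, so V_d = 35.0000 (exercise)
Node 0 (S = 125): continuation = e^(−0.04)·[0.5510·2.1569 + 0.4490·35.0000] = 16.2402; exercise value = 0.0000 ≤ continuation, so V_0 = 16.2402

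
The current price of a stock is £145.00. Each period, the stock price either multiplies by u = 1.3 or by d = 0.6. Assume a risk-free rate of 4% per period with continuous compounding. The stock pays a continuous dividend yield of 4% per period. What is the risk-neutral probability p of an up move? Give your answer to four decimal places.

p = 0.5714

Per-period risk-free factor R = e^0.04 = 1.0408; dividend-adjusted growth = e^(0.04−0.04) = 1.0000.
Risk-neutral probability p = (1.0000 − 0.6)/(1.3 − 0.6) = 0.4000/0.7000 = 0.5714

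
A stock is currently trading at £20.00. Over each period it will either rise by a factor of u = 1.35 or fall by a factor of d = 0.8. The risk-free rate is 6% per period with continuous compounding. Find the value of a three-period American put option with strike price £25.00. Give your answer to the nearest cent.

£5.28

Risk-neutral probability p = (e^0.06 − 0.8)/(1.35 − 0.8) = 0.2618/0.5500 = 0.4761
Terminal stock prices: S_uuu = 49.21, S_uud = 29.16, S_udd = 17.28, S_ddd = 10.24
Terminal payoffs (K − S): max(-24.21, 0) = 0, max(-4.16, 0) = 0, max(7.72, 0) = 7.72, max(14.76, 0) = 14.76
Node uu (S = 36.45): continuation = e^(−0.06)·[0.4761·0.0000 + 0.5239·0.0000] = 0.0000; exercise value = 0.0000 ≤ continuation, so V_uu = 0.0000
Node ud (S = 21.6): continuation = e^(−0.06)·[0.4761·0.0000 + 0.5239·7.7200] = 3.8092; exercise value = 3.4000 ≤ continuation, so V_ud = 3.8092
Node dd (S = 12.8): continuation = e^(−0.06)·[0.4761·7.7200 + 0.5239·14.7600] = 10.7441; exercise value = 12.2000 > continuation, so V_dd = 12.2000 (exercise)
Node u (S = 27): continuation = e^(−0.06)·[0.4761·0.0000 + 0.5239·3.8092] = 1.8796; exercise value = 0.0000 ≤ continuation, so V_u = 1.8796
Node d (S = 16): continuation = e^(−0.06)·[0.4761·3.8092 + 0.5239·12.2000] = 7.7276; exercise value = 9.0000 > continuation, so V_d = 9.0000 (exercise)
Node 0 (S = 20): continuation = e^(−0.06)·[0.4761·1.8796 + 0.5239·9.0000] = 5.2835; exercise value = 5.0000 ≤ continuation, so V_0 = 5.2835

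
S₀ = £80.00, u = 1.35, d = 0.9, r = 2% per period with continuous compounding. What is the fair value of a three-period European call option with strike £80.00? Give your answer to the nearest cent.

Risk-neutral probability p = (e^0.02 − 0.9)/(1.35 − 0.9) = 0.1202/0.4500 = 0.2671
Terminal stock prices: S_uuu = 196.8, S_uud = 131.2, S_udd = 87.48, S_ddd = 58.32
Terminal payoffs (S − K): max(116.8, 0) = 116.8, max(51.22, 0) = 51.22, max(7.48, 0) = 7.48, max(-21.68, 0) = 0
Node uu (S = 145.8): V_uu = e^(−0.02)·[0.2671·116.8300 + 0.7329·51.2200] = 67.3841
Node ud (S = 97.2): V_ud = e^(−0.02)·[0.2671·51.2200 + 0.7329·7.4800] = 18.7841
Node dd (S = 64.8): V_dd = e^(−0.02)·[0.2671·7.4800 + 0.7329·0.0000] = 1.9585
Node u (S = 108): V_u = e^(−0.02)·[0.2671·67.3841 + 0.7329·18.7841] = 31.1368
Node d (S = 72): V_d = e^(−0.02)·[0.2671·18.7841 + 0.7329·1.9585] = 6.3250
Node 0 (S = 80): V_0 = e^(−0.02)·[0.2671·31.1368 + 0.7329·6.3250] = 12.6961

£12.70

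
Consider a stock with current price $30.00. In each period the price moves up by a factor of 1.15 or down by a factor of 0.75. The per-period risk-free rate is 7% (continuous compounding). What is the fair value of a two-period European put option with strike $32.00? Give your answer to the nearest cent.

Risk-neutral probability p = (e^0.07 − 0.75)/(1.15 − 0.75) = 0.3225/0.4000 = 0.8063
Terminal stock prices: S_uu = 39.67, S_ud = 25.88, S_dd = 16.88
Terminal payoffs (K − S): max(-7.675, 0) = 0, max(6.125, 0) = 6.125, max(15.12, 0) = 15.12
Node u (S = 34.5): V_u = e^(−0.07)·[0.8063·0.0000 + 0.1937·6.1250] = 1.1064
Node d (S = 22.5): V_d = e^(−0.07)·[0.8063·6.1250 + 0.1937·15.1250] = 7.3366
Node 0 (S = 30): V_0 = e^(−0.07)·[0.8063·1.1064 + 0.1937·7.3366] = 2.1570

$2.16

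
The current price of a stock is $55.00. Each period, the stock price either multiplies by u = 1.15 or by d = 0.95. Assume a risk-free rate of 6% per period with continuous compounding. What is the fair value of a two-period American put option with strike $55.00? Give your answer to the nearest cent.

$1.14

Risk-neutral probability p = (e^0.06 − 0.95)/(1.15 − 0.95) = 0.1118/0.2000 = 0.5592
Terminal stock prices: S_uu = 72.74, S_ud = 60.09, S_dd = 49.64
Terminal payoffs (K − S): max(-17.74, 0) = 0, max(-5.087, 0) = 0, max(5.363, 0) = 5.363
Node u (S = 63.25): continuation = e^(−0.06)·[0.5592·0.0000 + 0.4408·0.0000] = 0.0000; exercise value = 0.0000 ≤ continuation, so V_u = 0.0000
Node d (S = 52.25): continuation = e^(−0.06)·[0.5592·0.0000 + 0.4408·5.3625] = 2.2262; exercise value = 2.7500 > continuation, so V_d = 2.7500 (exercise)
Node 0 (S = 55): continuation = e^(−0.06)·[0.5592·0.0000 + 0.4408·2.7500] = 1.1417; exercise value = 0.0000 ≤ continuation, so V_0 = 1.1417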